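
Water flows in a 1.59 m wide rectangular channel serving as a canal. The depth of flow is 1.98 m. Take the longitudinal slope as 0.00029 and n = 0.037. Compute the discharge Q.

Flow area A = b·y = 1.59 × 1.98 = 3.148 m². Wetted perimeter P = b + 2y = 1.59 + 2×1.98 = 5.55 m.
Hydraulic radius R = A/P = 3.148/5.55 = 0.5672 m.
Manning's equation: Q = (1/n) A R^(2/3) S^(1/2) = (1/0.037) × 3.148 × 0.5672^(2/3) × 0.00029^(1/2) = 0.993 m³/s.

Q = 0.993 m³/s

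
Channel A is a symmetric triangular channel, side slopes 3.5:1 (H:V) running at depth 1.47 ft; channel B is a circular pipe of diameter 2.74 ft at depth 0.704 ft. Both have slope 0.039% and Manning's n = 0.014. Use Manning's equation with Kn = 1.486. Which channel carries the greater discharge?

Channel A: For a triangular section with side slope z = 3.5: A = zy² = 3.5×1.47² = 7.563 ft²; P = 2y√(1+z²) = 2×1.47×3.64 = 10.7 ft. Hydraulic radius R = A/P = 7.563/10.7 = 0.7067 ft. Q_A = (1.486/0.014)·7.563·0.7067^(2/3)·√0.00039 = 12.58 ft³/s.
Channel B: For a circular section of diameter D = 2.74 ft at depth y = 0.704 ft, the central angle is θ = 2 arccos(1 − 2y/D) = 2.126 rad. Then A = (D²/8)(θ − sin θ) = 1.198 ft² and P = Dθ/2 = 2.913 ft. Hydraulic radius R = A/P = 1.198/2.913 = 0.4113 ft. Q_B = (1.486/0.014)·1.198·0.4113^(2/3)·√0.00039 = 1.389 ft³/s.
Q_A = 12.58 ft³/s vs Q_B = 1.389 ft³/s, so channel A carries more.

channel A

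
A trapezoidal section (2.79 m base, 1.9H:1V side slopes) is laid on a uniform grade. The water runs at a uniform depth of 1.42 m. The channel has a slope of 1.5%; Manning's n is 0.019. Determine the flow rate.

With bottom width b = 2.79 m and side slope z = 1.9: A = (b + zy)y = (2.79 + 1.9×1.42)×1.42 = 7.793 m²; P = b + 2y√(1+z²) = 2.79 + 2×1.42×2.147 = 8.888 m.
Hydraulic radius R = A/P = 7.793/8.888 = 0.8768 m.
Manning's equation: Q = (1/n) A R^(2/3) S^(1/2) = (1/0.019) × 7.793 × 0.8768^(2/3) × 0.015^(1/2) = 46 m³/s.

Q = 46 m³/s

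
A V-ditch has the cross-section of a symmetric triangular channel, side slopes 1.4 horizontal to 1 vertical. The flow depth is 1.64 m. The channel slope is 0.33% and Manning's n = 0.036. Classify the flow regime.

For a triangular section with side slope z = 1.4: A = zy² = 1.4×1.64² = 3.765 m²; P = 2y√(1+z²) = 2×1.64×1.72 = 5.643 m.
Hydraulic radius R = A/P = 3.765/5.643 = 0.6673 m.
V = (1/n) R^(2/3) √S = (1/0.036) × 0.6673^(2/3) × √0.0033 = 1.218 m/s. Hydraulic depth D_h = A/T = 3.765/4.592 = 0.82 m.
Froude number Fr = V/√(g·D_h) = 1.218/√(9.81×0.82) = 0.43, which is less than 1, so the flow is subcritical.

subcritical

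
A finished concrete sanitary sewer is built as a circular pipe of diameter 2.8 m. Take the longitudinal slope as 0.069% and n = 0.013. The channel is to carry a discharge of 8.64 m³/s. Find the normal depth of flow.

Manning's equation rearranged: A R^(2/3) = nQ / (1·√S) = 0.013 × 8.64 / (√0.00069) = 4.276.
Trying y = 1.78 m: A R^(2/3) = 3.556 — low.
Trying y = 2.59 m: A R^(2/3) = 5.216 — high.
Trying y = 2.04 m: A R^(2/3) = 4.276 — close enough.

y_n = 2.04 m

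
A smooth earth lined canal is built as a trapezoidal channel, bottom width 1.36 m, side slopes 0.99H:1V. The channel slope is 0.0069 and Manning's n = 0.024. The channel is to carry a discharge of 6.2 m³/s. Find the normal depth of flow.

Manning's equation rearranged: A R^(2/3) = nQ / (1·√S) = 0.024 × 6.2 / (√0.0069) = 1.791.
At y = 0.801 m: A R^(2/3) = 1.053 — low.
At y = 1.24 m: A R^(2/3) = 2.436 — high.
At y = 1.06 m: A R^(2/3) = 1.793 — matches.

y_n = 1.06 m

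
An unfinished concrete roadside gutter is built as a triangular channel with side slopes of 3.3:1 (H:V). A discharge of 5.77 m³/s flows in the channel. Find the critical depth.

y_c = 0.91 m

At critical depth, Q² T / (g A³) = 1, i.e. A³/T = Q²/g = 5.77²/9.81 = 3.394.
Trying y = 0.646 m: A³/T = 0.6126 — low.
Trying y = 1.05 m: A³/T = 6.949 — high.
Trying y = 0.91 m: A³/T = 3.398 — matches.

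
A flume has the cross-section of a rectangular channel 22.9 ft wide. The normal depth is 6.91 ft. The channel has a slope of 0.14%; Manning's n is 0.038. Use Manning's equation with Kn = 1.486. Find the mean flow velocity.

Flow area A = b·y = 22.9 × 6.91 = 158.2 ft². Wetted perimeter P = b + 2y = 22.9 + 2×6.91 = 36.72 ft.
Hydraulic radius R = A/P = 158.2/36.72 = 4.309 ft.
From Manning's equation, V = (1.486/n) R^(2/3) S^(1/2) = (1.486/0.038) × 4.309^(2/3) × 0.0014^(1/2) = 3.87 ft/s.

V = 3.87 ft/s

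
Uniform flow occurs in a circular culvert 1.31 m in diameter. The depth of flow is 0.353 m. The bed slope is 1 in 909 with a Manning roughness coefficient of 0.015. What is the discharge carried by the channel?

Q = 0.225 m³/s

For a circular section of diameter D = 1.31 m at depth y = 0.353 m, the central angle is θ = 2 arccos(1 − 2y/D) = 2.183 rad. Then A = (D²/8)(θ − sin θ) = 0.2928 m² and P = Dθ/2 = 1.43 m.
Hydraulic radius R = A/P = 0.2928/1.43 = 0.2048 m.
Manning's equation: Q = (1/n) A R^(2/3) S^(1/2) = (1/0.015) × 0.2928 × 0.2048^(2/3) × 0.0011^(1/2) = 0.225 m³/s.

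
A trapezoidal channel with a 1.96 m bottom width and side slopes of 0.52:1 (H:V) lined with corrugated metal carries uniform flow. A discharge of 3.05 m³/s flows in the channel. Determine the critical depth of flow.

y_c = 0.594 m

At critical depth, Q² T / (g A³) = 1, i.e. A³/T = Q²/g = 3.05²/9.81 = 0.9483.
At y = 0.504 m: A³/T = 0.5654 — too small.
At y = 0.726 m: A³/T = 1.8 — too large.
At y = 0.594 m: A³/T = 0.9496 — matches.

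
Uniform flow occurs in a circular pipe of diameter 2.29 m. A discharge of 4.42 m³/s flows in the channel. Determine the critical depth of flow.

y_c = 0.966 m

At critical depth, Q² T / (g A³) = 1, i.e. A³/T = Q²/g = 4.42²/9.81 = 1.991.
Try y = 0.798 m: A³/T = 0.9544 — too small.
Try y = 1.1 m: A³/T = 3.272 — too large.
Try y = 0.966 m: A³/T = 1.99 — matches.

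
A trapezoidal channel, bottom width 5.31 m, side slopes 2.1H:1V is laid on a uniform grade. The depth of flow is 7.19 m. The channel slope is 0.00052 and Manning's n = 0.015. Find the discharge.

Q = 542 m³/s

With bottom width b = 5.31 m and side slope z = 2.1: A = (b + zy)y = (5.31 + 2.1×7.19)×7.19 = 146.7 m²; P = b + 2y√(1+z²) = 5.31 + 2×7.19×2.326 = 38.76 m.
Hydraulic radius R = A/P = 146.7/38.76 = 3.786 m.
Manning's equation: Q = (1/n) A R^(2/3) S^(1/2) = (1/0.015) × 146.7 × 3.786^(2/3) × 0.00052^(1/2) = 542 m³/s.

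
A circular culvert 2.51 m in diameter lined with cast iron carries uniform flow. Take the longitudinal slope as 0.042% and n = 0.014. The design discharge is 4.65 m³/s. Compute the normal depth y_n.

Manning's equation rearranged: A R^(2/3) = nQ / (1·√S) = 0.014 × 4.65 / (√0.00042) = 3.177.
Trying y = 1.41 m: A R^(2/3) = 2.198 — short.
Trying y = 1.98 m: A R^(2/3) = 3.495 — over.
Trying y = 1.82 m: A R^(2/3) = 3.176 — close enough.

y_n = 1.82 m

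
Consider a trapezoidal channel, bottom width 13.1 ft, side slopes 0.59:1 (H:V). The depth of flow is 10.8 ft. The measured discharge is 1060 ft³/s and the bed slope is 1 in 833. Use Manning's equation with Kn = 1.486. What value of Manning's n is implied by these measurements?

n = 0.0319

With bottom width b = 13.1 ft and side slope z = 0.59: A = (b + zy)y = (13.1 + 0.59×10.8)×10.8 = 210.3 ft²; P = b + 2y√(1+z²) = 13.1 + 2×10.8×1.161 = 38.18 ft.
Hydraulic radius R = A/P = 210.3/38.18 = 5.508 ft.
Rearranging Manning's equation: n = (1.486/Q) A R^(2/3) S^(1/2) = (1.486/1060) × 210.3 × 5.508^(2/3) × √0.0012 = 0.0319.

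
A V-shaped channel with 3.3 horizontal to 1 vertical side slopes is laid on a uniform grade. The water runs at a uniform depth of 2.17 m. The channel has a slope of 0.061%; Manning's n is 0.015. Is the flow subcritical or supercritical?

subcritical

For a triangular section with side slope z = 3.3: A = zy² = 3.3×2.17² = 15.54 m²; P = 2y√(1+z²) = 2×2.17×3.448 = 14.97 m.
Hydraulic radius R = A/P = 15.54/14.97 = 1.038 m.
V = (1/n) R^(2/3) √S = (1/0.015) × 1.038^(2/3) × √0.00061 = 1.688 m/s. Hydraulic depth D_h = A/T = 15.54/14.32 = 1.085 m.
Froude number Fr = V/√(g·D_h) = 1.688/√(9.81×1.085) = 0.518, which is less than 1, so the flow is subcritical.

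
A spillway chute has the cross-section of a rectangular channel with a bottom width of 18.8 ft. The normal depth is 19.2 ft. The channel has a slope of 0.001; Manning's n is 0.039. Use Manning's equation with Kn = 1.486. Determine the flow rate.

Q = 1490 ft³/s

Flow area A = b·y = 18.8 × 19.2 = 361 ft². Wetted perimeter P = b + 2y = 18.8 + 2×19.2 = 57.2 ft.
Hydraulic radius R = A/P = 361/57.2 = 6.31 ft.
Manning's equation: Q = (1.486/n) A R^(2/3) S^(1/2) = (1.486/0.039) × 361 × 6.31^(2/3) × 0.001^(1/2) = 1490 ft³/s.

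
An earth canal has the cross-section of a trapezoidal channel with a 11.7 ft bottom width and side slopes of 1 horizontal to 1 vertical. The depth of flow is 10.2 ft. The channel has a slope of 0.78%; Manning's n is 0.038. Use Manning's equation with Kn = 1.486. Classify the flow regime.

With bottom width b = 11.7 ft and side slope z = 1: A = (b + zy)y = (11.7 + 1×10.2)×10.2 = 223.4 ft²; P = b + 2y√(1+z²) = 11.7 + 2×10.2×1.414 = 40.55 ft.
Hydraulic radius R = A/P = 223.4/40.55 = 5.509 ft.
V = (1.486/n) R^(2/3) √S = (1.486/0.038) × 5.509^(2/3) × √0.0078 = 10.77 ft/s. Hydraulic depth D_h = A/T = 223.4/32.1 = 6.959 ft.
Froude number Fr = V/√(g·D_h) = 10.77/√(32.2×6.959) = 0.72, which is less than 1, so the flow is subcritical.

subcritical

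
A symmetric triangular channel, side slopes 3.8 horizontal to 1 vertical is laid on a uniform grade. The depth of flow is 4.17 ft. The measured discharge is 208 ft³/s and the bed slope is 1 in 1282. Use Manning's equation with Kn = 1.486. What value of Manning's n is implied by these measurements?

n = 0.021

For a triangular section with side slope z = 3.8: A = zy² = 3.8×4.17² = 66.08 ft²; P = 2y√(1+z²) = 2×4.17×3.929 = 32.77 ft.
Hydraulic radius R = A/P = 66.08/32.77 = 2.016 ft.
Rearranging Manning's equation: n = (1.486/Q) A R^(2/3) S^(1/2) = (1.486/208) × 66.08 × 2.016^(2/3) × √0.00078 = 0.021.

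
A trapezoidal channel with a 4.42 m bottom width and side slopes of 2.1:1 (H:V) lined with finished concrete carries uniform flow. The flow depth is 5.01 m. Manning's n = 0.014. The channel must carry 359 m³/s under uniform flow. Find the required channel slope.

With bottom width b = 4.42 m and side slope z = 2.1: A = (b + zy)y = (4.42 + 2.1×5.01)×5.01 = 74.85 m²; P = b + 2y√(1+z²) = 4.42 + 2×5.01×2.326 = 27.73 m.
Hydraulic radius R = A/P = 74.85/27.73 = 2.7 m.
From Manning's equation, S = [nQ / (1 A R^(2/3))]² = [0.014 × 359 / (1 × 74.85 × 2.7^(2/3))]² = 0.0012.

S = 0.0012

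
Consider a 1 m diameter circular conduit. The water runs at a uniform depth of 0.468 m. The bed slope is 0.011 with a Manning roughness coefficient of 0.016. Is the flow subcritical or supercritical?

supercritical

For a circular section of diameter D = 1 m at depth y = 0.468 m, the central angle is θ = 2 arccos(1 − 2y/D) = 3.014 rad. Then A = (D²/8)(θ − sin θ) = 0.3607 m² and P = Dθ/2 = 1.507 m.
Hydraulic radius R = A/P = 0.3607/1.507 = 0.2394 m.
V = (1/n) R^(2/3) √S = (1/0.016) × 0.2394^(2/3) × √0.011 = 2.527 m/s. Hydraulic depth D_h = A/T = 0.3607/0.9979 = 0.3615 m.
Froude number Fr = V/√(g·D_h) = 2.527/√(9.81×0.3615) = 1.34, which is greater than 1, so the flow is supercritical.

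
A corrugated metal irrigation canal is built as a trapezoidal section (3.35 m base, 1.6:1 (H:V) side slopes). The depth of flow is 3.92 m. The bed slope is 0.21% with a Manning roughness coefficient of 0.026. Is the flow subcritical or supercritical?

With bottom width b = 3.35 m and side slope z = 1.6: A = (b + zy)y = (3.35 + 1.6×3.92)×3.92 = 37.72 m²; P = b + 2y√(1+z²) = 3.35 + 2×3.92×1.887 = 18.14 m.
Hydraulic radius R = A/P = 37.72/18.14 = 2.079 m.
V = (1/n) R^(2/3) √S = (1/0.026) × 2.079^(2/3) × √0.0021 = 2.871 m/s. Hydraulic depth D_h = A/T = 37.72/15.89 = 2.373 m.
Froude number Fr = V/√(g·D_h) = 2.871/√(9.81×2.373) = 0.595, which is less than 1, so the flow is subcritical.

subcritical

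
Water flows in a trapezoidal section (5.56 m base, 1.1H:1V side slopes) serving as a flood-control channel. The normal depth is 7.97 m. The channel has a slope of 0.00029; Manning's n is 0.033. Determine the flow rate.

With bottom width b = 5.56 m and side slope z = 1.1: A = (b + zy)y = (5.56 + 1.1×7.97)×7.97 = 114.2 m²; P = b + 2y√(1+z²) = 5.56 + 2×7.97×1.487 = 29.26 m.
Hydraulic radius R = A/P = 114.2/29.26 = 3.903 m.
Manning's equation: Q = (1/n) A R^(2/3) S^(1/2) = (1/0.033) × 114.2 × 3.903^(2/3) × 0.00029^(1/2) = 146 m³/s.

Q = 146 m³/s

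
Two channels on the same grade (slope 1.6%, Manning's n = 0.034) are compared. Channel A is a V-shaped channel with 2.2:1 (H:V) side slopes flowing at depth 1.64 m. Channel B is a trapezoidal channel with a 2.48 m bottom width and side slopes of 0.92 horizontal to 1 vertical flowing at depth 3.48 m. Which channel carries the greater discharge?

Channel A: For a triangular section with side slope z = 2.2: A = zy² = 2.2×1.64² = 5.917 m²; P = 2y√(1+z²) = 2×1.64×2.417 = 7.926 m. Hydraulic radius R = A/P = 5.917/7.926 = 0.7465 m. Q_A = (1/0.034)·5.917·0.7465^(2/3)·√0.016 = 18.12 m³/s.
Channel B: With bottom width b = 2.48 m and side slope z = 0.92: A = (b + zy)y = (2.48 + 0.92×3.48)×3.48 = 19.77 m²; P = b + 2y√(1+z²) = 2.48 + 2×3.48×1.359 = 11.94 m. Hydraulic radius R = A/P = 19.77/11.94 = 1.656 m. Q_B = (1/0.034)·19.77·1.656^(2/3)·√0.016 = 103 m³/s.
Q_A = 18.12 m³/s vs Q_B = 103 m³/s, so channel B carries more.

channel B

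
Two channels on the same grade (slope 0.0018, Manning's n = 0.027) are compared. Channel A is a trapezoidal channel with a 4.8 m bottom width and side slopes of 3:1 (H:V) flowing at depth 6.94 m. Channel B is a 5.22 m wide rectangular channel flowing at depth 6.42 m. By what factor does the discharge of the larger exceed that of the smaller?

Channel A: With bottom width b = 4.8 m and side slope z = 3: A = (b + zy)y = (4.8 + 3×6.94)×6.94 = 177.8 m²; P = b + 2y√(1+z²) = 4.8 + 2×6.94×3.162 = 48.69 m. Hydraulic radius R = A/P = 177.8/48.69 = 3.652 m. Q_A = (1/0.027)·177.8·3.652^(2/3)·√0.0018 = 662.5 m³/s.
Channel B: Flow area A = b·y = 5.22 × 6.42 = 33.51 m². Wetted perimeter P = b + 2y = 5.22 + 2×6.42 = 18.06 m. Hydraulic radius R = A/P = 33.51/18.06 = 1.856 m. Q_B = (1/0.027)·33.51·1.856^(2/3)·√0.0018 = 79.52 m³/s.
The larger discharge is 662.5 m³/s and the smaller is 79.52 m³/s; the ratio is 8.33.

8.33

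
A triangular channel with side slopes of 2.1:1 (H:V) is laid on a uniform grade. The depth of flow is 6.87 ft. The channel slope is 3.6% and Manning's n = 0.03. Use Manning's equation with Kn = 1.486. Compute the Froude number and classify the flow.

For a triangular section with side slope z = 2.1: A = zy² = 2.1×6.87² = 99.11 ft²; P = 2y√(1+z²) = 2×6.87×2.326 = 31.96 ft.
Hydraulic radius R = A/P = 99.11/31.96 = 3.101 ft.
V = (1.486/n) R^(2/3) √S = (1.486/0.03) × 3.101^(2/3) × √0.036 = 19.99 ft/s. Hydraulic depth D_h = A/T = 99.11/28.85 = 3.435 ft.
Froude number Fr = V/√(g·D_h) = 19.99/√(32.2×3.435) = 1.9, which is greater than 1, so the flow is supercritical.

supercritical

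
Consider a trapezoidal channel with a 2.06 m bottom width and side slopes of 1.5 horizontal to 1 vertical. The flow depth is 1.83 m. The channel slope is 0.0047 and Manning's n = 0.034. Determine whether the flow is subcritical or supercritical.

subcritical

With bottom width b = 2.06 m and side slope z = 1.5: A = (b + zy)y = (2.06 + 1.5×1.83)×1.83 = 8.793 m²; P = b + 2y√(1+z²) = 2.06 + 2×1.83×1.803 = 8.658 m.
Hydraulic radius R = A/P = 8.793/8.658 = 1.016 m.
V = (1/n) R^(2/3) √S = (1/0.034) × 1.016^(2/3) × √0.0047 = 2.037 m/s. Hydraulic depth D_h = A/T = 8.793/7.55 = 1.165 m.
Froude number Fr = V/√(g·D_h) = 2.037/√(9.81×1.165) = 0.603, which is less than 1, so the flow is subcritical.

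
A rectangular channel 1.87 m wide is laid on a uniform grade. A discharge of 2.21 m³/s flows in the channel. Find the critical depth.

For a rectangular channel, critical depth y_c = (q²/g)^(1/3) where q = Q/b = 2.21/1.87 = 1.182 m²/s.
So y_c = (1.182²/9.81)^(1/3) = 0.522 m.

y_c = 0.522 m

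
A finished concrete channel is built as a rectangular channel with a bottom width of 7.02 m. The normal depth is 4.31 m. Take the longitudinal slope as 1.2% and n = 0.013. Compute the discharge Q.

Flow area A = b·y = 7.02 × 4.31 = 30.26 m². Wetted perimeter P = b + 2y = 7.02 + 2×4.31 = 15.64 m.
Hydraulic radius R = A/P = 30.26/15.64 = 1.935 m.
Manning's equation: Q = (1/n) A R^(2/3) S^(1/2) = (1/0.013) × 30.26 × 1.935^(2/3) × 0.012^(1/2) = 396 m³/s.

Q = 396 m³/s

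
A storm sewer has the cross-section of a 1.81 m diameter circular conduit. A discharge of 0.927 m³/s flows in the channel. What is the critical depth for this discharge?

y_c = 0.461 m

At critical depth, Q² T / (g A³) = 1, i.e. A³/T = Q²/g = 0.927²/9.81 = 0.0876.
Try y = 0.584 m: A³/T = 0.2187 — too large.
Try y = 0.461 m: A³/T = 0.08731 — close enough.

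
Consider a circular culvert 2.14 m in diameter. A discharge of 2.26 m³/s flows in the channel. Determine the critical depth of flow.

At critical depth, Q² T / (g A³) = 1, i.e. A³/T = Q²/g = 2.26²/9.81 = 0.5207.
Try y = 0.757 m: A³/T = 0.7207 — too large.
Try y = 0.574 m: A³/T = 0.2467 — too small.
Try y = 0.696 m: A³/T = 0.521 — close enough.

y_c = 0.696 m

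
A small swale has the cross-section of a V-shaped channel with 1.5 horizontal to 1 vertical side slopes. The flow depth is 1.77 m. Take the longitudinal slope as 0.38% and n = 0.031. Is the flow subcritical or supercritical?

subcritical

For a triangular section with side slope z = 1.5: A = zy² = 1.5×1.77² = 4.699 m²; P = 2y√(1+z²) = 2×1.77×1.803 = 6.382 m.
Hydraulic radius R = A/P = 4.699/6.382 = 0.7364 m.
V = (1/n) R^(2/3) √S = (1/0.031) × 0.7364^(2/3) × √0.0038 = 1.622 m/s. Hydraulic depth D_h = A/T = 4.699/5.31 = 0.885 m.
Froude number Fr = V/√(g·D_h) = 1.622/√(9.81×0.885) = 0.55, which is less than 1, so the flow is subcritical.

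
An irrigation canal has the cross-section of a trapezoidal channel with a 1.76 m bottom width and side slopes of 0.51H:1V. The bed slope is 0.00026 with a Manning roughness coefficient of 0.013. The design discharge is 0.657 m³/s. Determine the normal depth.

Manning's equation rearranged: A R^(2/3) = nQ / (1·√S) = 0.013 × 0.657 / (√0.00026) = 0.5297.
Try y = 0.663 m: A R^(2/3) = 0.7903 — over.
Try y = 0.428 m: A R^(2/3) = 0.3888 — short.
Try y = 0.518 m: A R^(2/3) = 0.5294 — close enough.

y_n = 0.518 m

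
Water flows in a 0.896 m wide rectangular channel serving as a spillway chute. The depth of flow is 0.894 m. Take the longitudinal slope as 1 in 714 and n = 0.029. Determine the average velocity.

Flow area A = b·y = 0.896 × 0.894 = 0.801 m². Wetted perimeter P = b + 2y = 0.896 + 2×0.894 = 2.684 m.
Hydraulic radius R = A/P = 0.801/2.684 = 0.2984 m.
From Manning's equation, V = (1/n) R^(2/3) S^(1/2) = (1/0.029) × 0.2984^(2/3) × 0.001401^(1/2) = 0.576 m/s.

V = 0.576 m/s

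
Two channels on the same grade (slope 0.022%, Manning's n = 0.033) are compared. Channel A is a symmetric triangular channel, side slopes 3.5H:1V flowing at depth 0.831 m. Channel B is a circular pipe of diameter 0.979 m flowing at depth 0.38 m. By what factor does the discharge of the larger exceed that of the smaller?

14

Channel A: For a triangular section with side slope z = 3.5: A = zy² = 3.5×0.831² = 2.417 m²; P = 2y√(1+z²) = 2×0.831×3.64 = 6.05 m. Hydraulic radius R = A/P = 2.417/6.05 = 0.3995 m. Q_A = (1/0.033)·2.417·0.3995^(2/3)·√0.00022 = 0.5893 m³/s.
Channel B: For a circular section of diameter D = 0.979 m at depth y = 0.38 m, the central angle is θ = 2 arccos(1 − 2y/D) = 2.69 rad. Then A = (D²/8)(θ − sin θ) = 0.2701 m² and P = Dθ/2 = 1.317 m. Hydraulic radius R = A/P = 0.2701/1.317 = 0.2051 m. Q_B = (1/0.033)·0.2701·0.2051^(2/3)·√0.00022 = 0.04222 m³/s.
The larger discharge is 0.5893 m³/s and the smaller is 0.04222 m³/s; the ratio is 14.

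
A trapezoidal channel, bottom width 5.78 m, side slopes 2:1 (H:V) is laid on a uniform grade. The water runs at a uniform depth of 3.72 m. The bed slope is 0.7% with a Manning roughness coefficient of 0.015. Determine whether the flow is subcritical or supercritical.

With bottom width b = 5.78 m and side slope z = 2: A = (b + zy)y = (5.78 + 2×3.72)×3.72 = 49.18 m²; P = b + 2y√(1+z²) = 5.78 + 2×3.72×2.236 = 22.42 m.
Hydraulic radius R = A/P = 49.18/22.42 = 2.194 m.
V = (1/n) R^(2/3) √S = (1/0.015) × 2.194^(2/3) × √0.007 = 9.417 m/s. Hydraulic depth D_h = A/T = 49.18/20.66 = 2.38 m.
Froude number Fr = V/√(g·D_h) = 9.417/√(9.81×2.38) = 1.95, which is greater than 1, so the flow is supercritical.

supercritical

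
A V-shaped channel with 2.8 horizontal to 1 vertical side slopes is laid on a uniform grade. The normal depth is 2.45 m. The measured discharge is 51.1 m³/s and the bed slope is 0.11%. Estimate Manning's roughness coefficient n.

n = 0.012

For a triangular section with side slope z = 2.8: A = zy² = 2.8×2.45² = 16.81 m²; P = 2y√(1+z²) = 2×2.45×2.973 = 14.57 m.
Hydraulic radius R = A/P = 16.81/14.57 = 1.154 m.
Rearranging Manning's equation: n = (1/Q) A R^(2/3) S^(1/2) = (1/51.1) × 16.81 × 1.154^(2/3) × √0.0011 = 0.012.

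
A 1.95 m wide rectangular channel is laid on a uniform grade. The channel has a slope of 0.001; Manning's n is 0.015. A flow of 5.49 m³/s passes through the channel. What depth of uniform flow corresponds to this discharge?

y_n = 1.81 m

Manning's equation rearranged: A R^(2/3) = nQ / (1·√S) = 0.015 × 5.49 / (√0.001) = 2.604.
Try y = 2.25 m: A R^(2/3) = 3.394 — over.
Try y = 1.33 m: A R^(2/3) = 1.767 — short.
Try y = 1.81 m: A R^(2/3) = 2.604 — matches.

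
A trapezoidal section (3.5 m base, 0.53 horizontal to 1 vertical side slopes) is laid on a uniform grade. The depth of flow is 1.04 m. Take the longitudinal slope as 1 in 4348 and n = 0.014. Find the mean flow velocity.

With bottom width b = 3.5 m and side slope z = 0.53: A = (b + zy)y = (3.5 + 0.53×1.04)×1.04 = 4.213 m²; P = b + 2y√(1+z²) = 3.5 + 2×1.04×1.132 = 5.854 m.
Hydraulic radius R = A/P = 4.213/5.854 = 0.7197 m.
From Manning's equation, V = (1/n) R^(2/3) S^(1/2) = (1/0.014) × 0.7197^(2/3) × 0.00023^(1/2) = 0.87 m/s.

V = 0.87 m/s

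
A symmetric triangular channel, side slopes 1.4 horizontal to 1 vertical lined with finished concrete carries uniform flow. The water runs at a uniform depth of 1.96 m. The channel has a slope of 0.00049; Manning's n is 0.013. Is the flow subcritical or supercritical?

For a triangular section with side slope z = 1.4: A = zy² = 1.4×1.96² = 5.378 m²; P = 2y√(1+z²) = 2×1.96×1.72 = 6.744 m.
Hydraulic radius R = A/P = 5.378/6.744 = 0.7975 m.
V = (1/n) R^(2/3) √S = (1/0.013) × 0.7975^(2/3) × √0.00049 = 1.464 m/s. Hydraulic depth D_h = A/T = 5.378/5.488 = 0.98 m.
Froude number Fr = V/√(g·D_h) = 1.464/√(9.81×0.98) = 0.472, which is less than 1, so the flow is subcritical.

subcritical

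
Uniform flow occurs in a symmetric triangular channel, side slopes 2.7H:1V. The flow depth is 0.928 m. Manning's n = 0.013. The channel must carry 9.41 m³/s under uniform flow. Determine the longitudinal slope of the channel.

For a triangular section with side slope z = 2.7: A = zy² = 2.7×0.928² = 2.325 m²; P = 2y√(1+z²) = 2×0.928×2.879 = 5.344 m.
Hydraulic radius R = A/P = 2.325/5.344 = 0.4351 m.
From Manning's equation, S = [nQ / (1 A R^(2/3))]² = [0.013 × 9.41 / (1 × 2.325 × 0.4351^(2/3))]² = 0.00839.

S = 0.00839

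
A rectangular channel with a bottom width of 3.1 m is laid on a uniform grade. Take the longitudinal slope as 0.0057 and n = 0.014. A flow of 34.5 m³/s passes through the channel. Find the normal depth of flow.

y_n = 2.2 m

Manning's equation rearranged: A R^(2/3) = nQ / (1·√S) = 0.014 × 34.5 / (√0.0057) = 6.397.
Trying y = 2.39 m: A R^(2/3) = 7.111 — high.
Trying y = 1.63 m: A R^(2/3) = 4.335 — low.
Trying y = 2.2 m: A R^(2/3) = 6.401 — ≈ 6.397.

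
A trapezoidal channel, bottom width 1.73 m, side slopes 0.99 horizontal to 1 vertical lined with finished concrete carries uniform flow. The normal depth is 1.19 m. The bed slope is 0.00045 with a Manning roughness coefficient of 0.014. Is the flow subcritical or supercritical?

subcritical

With bottom width b = 1.73 m and side slope z = 0.99: A = (b + zy)y = (1.73 + 0.99×1.19)×1.19 = 3.461 m²; P = b + 2y√(1+z²) = 1.73 + 2×1.19×1.407 = 5.079 m.
Hydraulic radius R = A/P = 3.461/5.079 = 0.6814 m.
V = (1/n) R^(2/3) √S = (1/0.014) × 0.6814^(2/3) × √0.00045 = 1.173 m/s. Hydraulic depth D_h = A/T = 3.461/4.086 = 0.8469 m.
Froude number Fr = V/√(g·D_h) = 1.173/√(9.81×0.8469) = 0.407, which is less than 1, so the flow is subcritical.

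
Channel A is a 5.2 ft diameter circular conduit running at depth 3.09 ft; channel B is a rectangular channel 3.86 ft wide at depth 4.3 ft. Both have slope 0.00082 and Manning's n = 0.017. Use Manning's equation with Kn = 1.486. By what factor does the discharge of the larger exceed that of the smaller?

Channel A: For a circular section of diameter D = 5.2 ft at depth y = 3.09 ft, the central angle is θ = 2 arccos(1 − 2y/D) = 3.521 rad. Then A = (D²/8)(θ − sin θ) = 13.15 ft² and P = Dθ/2 = 9.154 ft. Hydraulic radius R = A/P = 13.15/9.154 = 1.437 ft. Q_A = (1.486/0.017)·13.15·1.437^(2/3)·√0.00082 = 41.91 ft³/s.
Channel B: Flow area A = b·y = 3.86 × 4.3 = 16.6 ft². Wetted perimeter P = b + 2y = 3.86 + 2×4.3 = 12.46 ft. Hydraulic radius R = A/P = 16.6/12.46 = 1.332 ft. Q_B = (1.486/0.017)·16.6·1.332^(2/3)·√0.00082 = 50.3 ft³/s.
The larger discharge is 50.3 ft³/s and the smaller is 41.91 ft³/s; the ratio is 1.2.

1.2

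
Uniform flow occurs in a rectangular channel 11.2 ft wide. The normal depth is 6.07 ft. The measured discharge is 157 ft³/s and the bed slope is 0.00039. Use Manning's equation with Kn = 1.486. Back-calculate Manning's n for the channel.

n = 0.0259

Flow area A = b·y = 11.2 × 6.07 = 67.98 ft². Wetted perimeter P = b + 2y = 11.2 + 2×6.07 = 23.34 ft.
Hydraulic radius R = A/P = 67.98/23.34 = 2.913 ft.
Rearranging Manning's equation: n = (1.486/Q) A R^(2/3) S^(1/2) = (1.486/157) × 67.98 × 2.913^(2/3) × √0.00039 = 0.0259.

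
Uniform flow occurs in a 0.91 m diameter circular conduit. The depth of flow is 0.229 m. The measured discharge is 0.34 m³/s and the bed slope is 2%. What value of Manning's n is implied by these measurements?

For a circular section of diameter D = 0.91 m at depth y = 0.229 m, the central angle is θ = 2 arccos(1 − 2y/D) = 2.102 rad. Then A = (D²/8)(θ − sin θ) = 0.1283 m² and P = Dθ/2 = 0.9564 m.
Hydraulic radius R = A/P = 0.1283/0.9564 = 0.1342 m.
Rearranging Manning's equation: n = (1/Q) A R^(2/3) S^(1/2) = (1/0.34) × 0.1283 × 0.1342^(2/3) × √0.02 = 0.014.

n = 0.014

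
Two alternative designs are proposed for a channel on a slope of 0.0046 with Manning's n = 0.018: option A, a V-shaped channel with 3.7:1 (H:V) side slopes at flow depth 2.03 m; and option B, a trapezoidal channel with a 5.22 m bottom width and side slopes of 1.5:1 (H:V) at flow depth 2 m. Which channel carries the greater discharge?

channel B

Channel A: For a triangular section with side slope z = 3.7: A = zy² = 3.7×2.03² = 15.25 m²; P = 2y√(1+z²) = 2×2.03×3.833 = 15.56 m. Hydraulic radius R = A/P = 15.25/15.56 = 0.9798 m. Q_A = (1/0.018)·15.25·0.9798^(2/3)·√0.0046 = 56.68 m³/s.
Channel B: With bottom width b = 5.22 m and side slope z = 1.5: A = (b + zy)y = (5.22 + 1.5×2)×2 = 16.44 m²; P = b + 2y√(1+z²) = 5.22 + 2×2×1.803 = 12.43 m. Hydraulic radius R = A/P = 16.44/12.43 = 1.322 m. Q_B = (1/0.018)·16.44·1.322^(2/3)·√0.0046 = 74.63 m³/s.
Q_A = 56.68 m³/s vs Q_B = 74.63 m³/s, so channel B carries more.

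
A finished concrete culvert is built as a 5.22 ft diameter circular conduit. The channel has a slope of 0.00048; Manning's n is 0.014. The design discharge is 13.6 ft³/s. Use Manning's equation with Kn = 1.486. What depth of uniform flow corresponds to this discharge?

Manning's equation rearranged: A R^(2/3) = nQ / (1.486·√S) = 0.014 × 13.6 / (1.486 × √0.00048) = 5.848.
Trying y = 2.02 ft: A R^(2/3) = 8.104 — over.
Trying y = 1.45 ft: A R^(2/3) = 4.308 — short.
Trying y = 1.7 ft: A R^(2/3) = 5.861 — ≈ 5.848.

y_n = 1.7 ft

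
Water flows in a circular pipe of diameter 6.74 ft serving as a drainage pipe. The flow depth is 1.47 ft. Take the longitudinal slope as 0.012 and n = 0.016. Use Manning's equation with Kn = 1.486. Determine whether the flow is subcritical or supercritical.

supercritical

For a circular section of diameter D = 6.74 ft at depth y = 1.47 ft, the central angle is θ = 2 arccos(1 − 2y/D) = 1.944 rad. Then A = (D²/8)(θ − sin θ) = 5.749 ft² and P = Dθ/2 = 6.55 ft.
Hydraulic radius R = A/P = 5.749/6.55 = 0.8776 ft.
V = (1.486/n) R^(2/3) √S = (1.486/0.016) × 0.8776^(2/3) × √0.012 = 9.326 ft/s. Hydraulic depth D_h = A/T = 5.749/5.567 = 1.033 ft.
Froude number Fr = V/√(g·D_h) = 9.326/√(32.2×1.033) = 1.62, which is greater than 1, so the flow is supercritical.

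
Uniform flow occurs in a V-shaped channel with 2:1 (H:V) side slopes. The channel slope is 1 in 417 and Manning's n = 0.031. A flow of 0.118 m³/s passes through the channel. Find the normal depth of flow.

Manning's equation rearranged: A R^(2/3) = nQ / (1·√S) = 0.031 × 0.118 / (√0.002398) = 0.0747.
Trying y = 0.393 m: A R^(2/3) = 0.09692 — over.
Trying y = 0.293 m: A R^(2/3) = 0.04429 — short.
Trying y = 0.356 m: A R^(2/3) = 0.07446 — matches.

y_n = 0.356 m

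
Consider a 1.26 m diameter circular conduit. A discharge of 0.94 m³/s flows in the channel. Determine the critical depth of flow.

y_c = 0.517 m

At critical depth, Q² T / (g A³) = 1, i.e. A³/T = Q²/g = 0.94²/9.81 = 0.09007.
At y = 0.606 m: A³/T = 0.1658 — over.
At y = 0.38 m: A³/T = 0.02752 — short.
At y = 0.517 m: A³/T = 0.09025 — matches.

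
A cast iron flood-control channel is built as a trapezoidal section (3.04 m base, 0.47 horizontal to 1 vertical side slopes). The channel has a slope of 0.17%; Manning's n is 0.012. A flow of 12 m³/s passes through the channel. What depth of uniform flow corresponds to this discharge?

y_n = 1.18 m

Manning's equation rearranged: A R^(2/3) = nQ / (1·√S) = 0.012 × 12 / (√0.0017) = 3.493.
Try y = 1.33 m: A R^(2/3) = 4.254 — high.
Try y = 0.823 m: A R^(2/3) = 1.962 — low.
Try y = 1.18 m: A R^(2/3) = 3.505 — close enough.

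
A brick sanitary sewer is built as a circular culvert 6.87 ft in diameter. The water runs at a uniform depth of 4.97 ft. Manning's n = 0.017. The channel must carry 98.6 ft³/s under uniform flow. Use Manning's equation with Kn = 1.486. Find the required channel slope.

For a circular section of diameter D = 6.87 ft at depth y = 4.97 ft, the central angle is θ = 2 arccos(1 − 2y/D) = 4.068 rad. Then A = (D²/8)(θ − sin θ) = 28.72 ft² and P = Dθ/2 = 13.97 ft.
Hydraulic radius R = A/P = 28.72/13.97 = 2.055 ft.
From Manning's equation, S = [nQ / (1.486 A R^(2/3))]² = [0.017 × 98.6 / (1.486 × 28.72 × 2.055^(2/3))]² = 0.000591.

S = 0.000591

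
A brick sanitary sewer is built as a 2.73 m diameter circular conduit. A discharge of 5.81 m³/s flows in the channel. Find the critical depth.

y_c = 1.06 m

At critical depth, Q² T / (g A³) = 1, i.e. A³/T = Q²/g = 5.81²/9.81 = 3.441.
At y = 1.29 m: A³/T = 7.4 — high.
At y = 0.81 m: A³/T = 1.234 — low.
At y = 1.06 m: A³/T = 3.486 — ≈ 3.441.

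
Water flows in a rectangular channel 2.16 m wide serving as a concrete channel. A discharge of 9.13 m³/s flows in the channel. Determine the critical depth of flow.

For a rectangular channel, critical depth y_c = (q²/g)^(1/3) where q = Q/b = 9.13/2.16 = 4.227 m²/s.
So y_c = (4.227²/9.81)^(1/3) = 1.22 m.

y_c = 1.22 m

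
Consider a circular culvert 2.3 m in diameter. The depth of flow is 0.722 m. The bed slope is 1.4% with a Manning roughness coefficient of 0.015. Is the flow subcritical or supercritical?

supercritical

For a circular section of diameter D = 2.3 m at depth y = 0.722 m, the central angle is θ = 2 arccos(1 − 2y/D) = 2.379 rad. Then A = (D²/8)(θ − sin θ) = 1.116 m² and P = Dθ/2 = 2.736 m.
Hydraulic radius R = A/P = 1.116/2.736 = 0.408 m.
V = (1/n) R^(2/3) √S = (1/0.015) × 0.408^(2/3) × √0.014 = 4.339 m/s. Hydraulic depth D_h = A/T = 1.116/2.135 = 0.5229 m.
Froude number Fr = V/√(g·D_h) = 4.339/√(9.81×0.5229) = 1.92, which is greater than 1, so the flow is supercritical.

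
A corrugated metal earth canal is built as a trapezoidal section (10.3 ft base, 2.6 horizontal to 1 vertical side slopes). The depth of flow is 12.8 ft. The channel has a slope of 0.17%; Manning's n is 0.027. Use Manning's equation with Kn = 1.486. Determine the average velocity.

With bottom width b = 10.3 ft and side slope z = 2.6: A = (b + zy)y = (10.3 + 2.6×12.8)×12.8 = 557.8 ft²; P = b + 2y√(1+z²) = 10.3 + 2×12.8×2.786 = 81.61 ft.
Hydraulic radius R = A/P = 557.8/81.61 = 6.835 ft.
From Manning's equation, V = (1.486/n) R^(2/3) S^(1/2) = (1.486/0.027) × 6.835^(2/3) × 0.0017^(1/2) = 8.17 ft/s.

V = 8.17 ft/s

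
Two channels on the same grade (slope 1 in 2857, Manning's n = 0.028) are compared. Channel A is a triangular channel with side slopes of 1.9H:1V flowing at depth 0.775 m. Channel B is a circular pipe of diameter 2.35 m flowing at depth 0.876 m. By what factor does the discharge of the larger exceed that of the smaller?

Channel A: For a triangular section with side slope z = 1.9: A = zy² = 1.9×0.775² = 1.141 m²; P = 2y√(1+z²) = 2×0.775×2.147 = 3.328 m. Hydraulic radius R = A/P = 1.141/3.328 = 0.3429 m. Q_A = (1/0.028)·1.141·0.3429^(2/3)·√0.00035 = 0.3736 m³/s.
Channel B: For a circular section of diameter D = 2.35 m at depth y = 0.876 m, the central angle is θ = 2 arccos(1 − 2y/D) = 2.627 rad. Then A = (D²/8)(θ − sin θ) = 1.474 m² and P = Dθ/2 = 3.087 m. Hydraulic radius R = A/P = 1.474/3.087 = 0.4774 m. Q_B = (1/0.028)·1.474·0.4774^(2/3)·√0.00035 = 0.6015 m³/s.
The larger discharge is 0.6015 m³/s and the smaller is 0.3736 m³/s; the ratio is 1.61.

1.61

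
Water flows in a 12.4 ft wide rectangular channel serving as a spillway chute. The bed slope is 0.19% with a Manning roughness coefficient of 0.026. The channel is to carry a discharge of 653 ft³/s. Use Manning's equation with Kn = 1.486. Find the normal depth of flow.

y_n = 8.91 ft

Manning's equation rearranged: A R^(2/3) = nQ / (1.486·√S) = 0.026 × 653 / (1.486 × √0.0019) = 262.1.
Trying y = 10.6 ft: A R^(2/3) = 326.3 — high.
Trying y = 7.29 ft: A R^(2/3) = 202.4 — low.
Trying y = 8.91 ft: A R^(2/3) = 262.2 — ≈ 262.1.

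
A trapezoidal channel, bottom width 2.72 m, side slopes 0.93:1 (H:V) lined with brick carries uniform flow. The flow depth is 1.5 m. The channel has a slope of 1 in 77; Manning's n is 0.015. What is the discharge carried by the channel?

With bottom width b = 2.72 m and side slope z = 0.93: A = (b + zy)y = (2.72 + 0.93×1.5)×1.5 = 6.173 m²; P = b + 2y√(1+z²) = 2.72 + 2×1.5×1.366 = 6.817 m.
Hydraulic radius R = A/P = 6.173/6.817 = 0.9055 m.
Manning's equation: Q = (1/n) A R^(2/3) S^(1/2) = (1/0.015) × 6.173 × 0.9055^(2/3) × 0.01299^(1/2) = 43.9 m³/s.

Q = 43.9 m³/s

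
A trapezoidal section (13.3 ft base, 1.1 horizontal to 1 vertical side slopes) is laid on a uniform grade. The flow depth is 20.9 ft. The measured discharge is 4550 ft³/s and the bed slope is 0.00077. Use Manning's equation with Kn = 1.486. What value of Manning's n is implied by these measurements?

With bottom width b = 13.3 ft and side slope z = 1.1: A = (b + zy)y = (13.3 + 1.1×20.9)×20.9 = 758.5 ft²; P = b + 2y√(1+z²) = 13.3 + 2×20.9×1.487 = 75.44 ft.
Hydraulic radius R = A/P = 758.5/75.44 = 10.05 ft.
Rearranging Manning's equation: n = (1.486/Q) A R^(2/3) S^(1/2) = (1.486/4550) × 758.5 × 10.05^(2/3) × √0.00077 = 0.032.

n = 0.032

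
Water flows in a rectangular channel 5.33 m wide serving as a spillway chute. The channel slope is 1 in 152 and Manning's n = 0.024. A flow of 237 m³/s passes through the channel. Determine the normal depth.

y_n = 8.25 m

Manning's equation rearranged: A R^(2/3) = nQ / (1·√S) = 0.024 × 237 / (√0.006579) = 70.13.
Trying y = 5.63 m: A R^(2/3) = 44.55 — too small.
Trying y = 10.3 m: A R^(2/3) = 90.52 — too large.
Trying y = 8.25 m: A R^(2/3) = 70.13 — close enough.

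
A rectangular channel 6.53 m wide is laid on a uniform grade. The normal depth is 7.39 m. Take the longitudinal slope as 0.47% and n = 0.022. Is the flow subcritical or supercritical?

subcritical

Flow area A = b·y = 6.53 × 7.39 = 48.26 m². Wetted perimeter P = b + 2y = 6.53 + 2×7.39 = 21.31 m.
Hydraulic radius R = A/P = 48.26/21.31 = 2.265 m.
V = (1/n) R^(2/3) √S = (1/0.022) × 2.265^(2/3) × √0.0047 = 5.374 m/s. Hydraulic depth D_h = A/T = 48.26/6.53 = 7.39 m.
Froude number Fr = V/√(g·D_h) = 5.374/√(9.81×7.39) = 0.631, which is less than 1, so the flow is subcritical.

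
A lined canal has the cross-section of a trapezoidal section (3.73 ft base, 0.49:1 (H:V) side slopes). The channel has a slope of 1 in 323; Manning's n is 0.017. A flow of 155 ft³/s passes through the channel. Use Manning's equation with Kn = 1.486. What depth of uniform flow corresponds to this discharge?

y_n = 3.88 ft

Manning's equation rearranged: A R^(2/3) = nQ / (1.486·√S) = 0.017 × 155 / (1.486 × √0.003096) = 31.87.
At y = 4.28 ft: A R^(2/3) = 38 — over.
At y = 3.04 ft: A R^(2/3) = 20.89 — short.
At y = 3.88 ft: A R^(2/3) = 31.92 — matches.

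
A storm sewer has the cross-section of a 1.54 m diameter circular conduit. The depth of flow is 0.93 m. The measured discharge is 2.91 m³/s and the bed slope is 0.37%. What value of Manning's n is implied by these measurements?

For a circular section of diameter D = 1.54 m at depth y = 0.93 m, the central angle is θ = 2 arccos(1 − 2y/D) = 3.56 rad. Then A = (D²/8)(θ − sin θ) = 1.176 m² and P = Dθ/2 = 2.741 m.
Hydraulic radius R = A/P = 1.176/2.741 = 0.429 m.
Rearranging Manning's equation: n = (1/Q) A R^(2/3) S^(1/2) = (1/2.91) × 1.176 × 0.429^(2/3) × √0.0037 = 0.014.

n = 0.014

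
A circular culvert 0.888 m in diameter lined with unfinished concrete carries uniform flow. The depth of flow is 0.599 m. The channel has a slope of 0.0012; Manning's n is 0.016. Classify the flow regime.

subcritical

For a circular section of diameter D = 0.888 m at depth y = 0.599 m, the central angle is θ = 2 arccos(1 − 2y/D) = 3.855 rad. Then A = (D²/8)(θ − sin θ) = 0.4445 m² and P = Dθ/2 = 1.712 m.
Hydraulic radius R = A/P = 0.4445/1.712 = 0.2597 m.
V = (1/n) R^(2/3) √S = (1/0.016) × 0.2597^(2/3) × √0.0012 = 0.8812 m/s. Hydraulic depth D_h = A/T = 0.4445/0.8321 = 0.5341 m.
Froude number Fr = V/√(g·D_h) = 0.8812/√(9.81×0.5341) = 0.385, which is less than 1, so the flow is subcritical.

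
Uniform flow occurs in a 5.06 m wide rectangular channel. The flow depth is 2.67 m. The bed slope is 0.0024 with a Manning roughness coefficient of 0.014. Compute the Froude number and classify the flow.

Flow area A = b·y = 5.06 × 2.67 = 13.51 m². Wetted perimeter P = b + 2y = 5.06 + 2×2.67 = 10.4 m.
Hydraulic radius R = A/P = 13.51/10.4 = 1.299 m.
V = (1/n) R^(2/3) √S = (1/0.014) × 1.299^(2/3) × √0.0024 = 4.166 m/s. Hydraulic depth D_h = A/T = 13.51/5.06 = 2.67 m.
Froude number Fr = V/√(g·D_h) = 4.166/√(9.81×2.67) = 0.814, which is less than 1, so the flow is subcritical.

subcritical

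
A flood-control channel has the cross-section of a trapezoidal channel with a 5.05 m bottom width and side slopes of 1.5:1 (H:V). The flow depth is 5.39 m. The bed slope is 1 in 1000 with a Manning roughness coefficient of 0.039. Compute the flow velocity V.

With bottom width b = 5.05 m and side slope z = 1.5: A = (b + zy)y = (5.05 + 1.5×5.39)×5.39 = 70.8 m²; P = b + 2y√(1+z²) = 5.05 + 2×5.39×1.803 = 24.48 m.
Hydraulic radius R = A/P = 70.8/24.48 = 2.892 m.
From Manning's equation, V = (1/n) R^(2/3) S^(1/2) = (1/0.039) × 2.892^(2/3) × 0.001^(1/2) = 1.65 m/s.

V = 1.65 m/s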